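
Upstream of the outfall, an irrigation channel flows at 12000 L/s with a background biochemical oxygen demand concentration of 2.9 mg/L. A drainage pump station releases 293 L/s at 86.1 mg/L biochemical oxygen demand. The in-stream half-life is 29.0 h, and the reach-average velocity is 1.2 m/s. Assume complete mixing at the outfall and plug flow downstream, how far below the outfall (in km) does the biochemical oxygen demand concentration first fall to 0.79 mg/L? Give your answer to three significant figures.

329 km

Flow-weighted average: C = (12000·2.900 + 293.0·86.10) / 12290 = 60030/12290 = 4.883 mg/L.
Half-life 29.0 h → k = ln 2 / 29.0 = 0.02390 h⁻¹ = 0.5736 d⁻¹.
Set 4.883·exp(−k·t) = 0.79 → t = ln(4.883/0.79)/k = 274300 s = 76.21 h.
Distance = v·t = 1.2·274300 = 329200 m = 329.2 km.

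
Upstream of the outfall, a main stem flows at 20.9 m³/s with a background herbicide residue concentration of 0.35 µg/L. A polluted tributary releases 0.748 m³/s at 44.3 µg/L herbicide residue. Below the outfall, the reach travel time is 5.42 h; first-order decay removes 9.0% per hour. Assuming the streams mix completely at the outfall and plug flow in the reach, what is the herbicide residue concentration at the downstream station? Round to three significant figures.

Conservation of mass: C = (20.90·0.3500 + 0.7480·44.30) / 21.65 = 40.45/21.65 = 1.869 µg/L.
9.0%/h lost → k = −ln(1 − 0.09) = 0.09431 h⁻¹.
First-order decay: C = 1.869·exp(−k·t) = 1.869·0.5998 = 1.121 µg/L.

1.12 µg/L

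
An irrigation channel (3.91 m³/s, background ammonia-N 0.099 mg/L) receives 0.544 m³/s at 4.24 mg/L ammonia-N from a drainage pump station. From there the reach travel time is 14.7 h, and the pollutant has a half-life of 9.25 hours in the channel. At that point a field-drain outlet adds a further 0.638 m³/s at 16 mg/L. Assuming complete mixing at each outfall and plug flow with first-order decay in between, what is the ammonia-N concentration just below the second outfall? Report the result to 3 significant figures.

Mixed concentration C = ΣQC/ΣQ = (3.910·0.09900 + 0.5440·4.240) / 4.454 = 2.694/4.454 = 0.6048 mg/L; combined flow 4.454 m³/s.
Half-life 9.25 h → k = ln 2 / 9.25 = 0.07493 h⁻¹ = 1.798 d⁻¹.
Decay over the reach: 0.6048·exp(−kt) = 0.6048·0.3324 = 0.2010 mg/L.
At the second outfall, C = (4.454·0.2010 + 0.6380·16.00) / (4.454 + 0.6380) = 2.181 mg/L.

2.18 mg/L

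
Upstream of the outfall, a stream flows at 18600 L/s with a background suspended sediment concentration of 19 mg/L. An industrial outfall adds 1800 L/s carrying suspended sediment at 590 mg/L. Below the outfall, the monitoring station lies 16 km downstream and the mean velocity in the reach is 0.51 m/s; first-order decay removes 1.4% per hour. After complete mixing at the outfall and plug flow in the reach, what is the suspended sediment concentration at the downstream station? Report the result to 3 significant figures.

Flow-weighted average: C = (18600·19.00 + 1800·590.0) / 20400 = 1415000/20400 = 69.38 mg/L.
Travel time t = 16·1000 / 0.51 = 31370 s = 8.715 h.
1.4%/h lost → k = −ln(1 − 0.014) = 0.01410 h⁻¹.
After decay, C = 69.38 × e^(−kt) = 69.38 × 0.8844 = 61.36 mg/L.

61.4 mg/L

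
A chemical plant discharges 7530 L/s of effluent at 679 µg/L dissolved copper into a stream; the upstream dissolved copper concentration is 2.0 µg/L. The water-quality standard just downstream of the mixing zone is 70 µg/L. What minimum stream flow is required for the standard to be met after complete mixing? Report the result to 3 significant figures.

Set C_mix = 70: (Q·2.000 + 7530·679.0) / (Q + 7530) = 70
→ Q = 7530·(679.0 − 70)/(70 − 2.000) = 67440 L/s.

67400 L/s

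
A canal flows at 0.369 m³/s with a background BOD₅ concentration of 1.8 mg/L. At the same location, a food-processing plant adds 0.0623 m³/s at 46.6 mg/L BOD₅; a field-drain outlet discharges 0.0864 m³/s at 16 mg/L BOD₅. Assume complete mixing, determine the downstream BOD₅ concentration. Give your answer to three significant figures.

9.56 mg/L

After mixing, C = (0.3690·1.800 + 0.06230·46.60 + 0.08640·16.00) / 0.5177 = 4.950/0.5177 = 9.561 mg/L.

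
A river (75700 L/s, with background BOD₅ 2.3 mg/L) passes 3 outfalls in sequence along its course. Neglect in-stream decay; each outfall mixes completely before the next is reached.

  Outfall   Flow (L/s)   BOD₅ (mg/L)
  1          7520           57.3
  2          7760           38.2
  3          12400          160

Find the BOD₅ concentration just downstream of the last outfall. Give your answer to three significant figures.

27.9 mg/L

After outfall 1: Q = 75700 + 7520 = 83220 L/s; C = (75700·2.300 + 7520·57.30)/83220 = 7.270 mg/L.
After outfall 2: Q = 83220 + 7760 = 90980 L/s; C = (83220·7.270 + 7760·38.20)/90980 = 9.908 mg/L.
After outfall 3: Q = 90980 + 12400 = 103400 L/s; C = (90980·9.908 + 12400·160.0)/103400 = 27.91 mg/L.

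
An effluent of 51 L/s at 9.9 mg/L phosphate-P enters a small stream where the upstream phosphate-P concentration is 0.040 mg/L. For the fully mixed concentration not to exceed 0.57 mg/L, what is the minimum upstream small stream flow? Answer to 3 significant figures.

898 L/s

Set C_mix = 0.57: (Q·0.04000 + 51.00·9.900) / (Q + 51.00) = 0.57
→ Q = 51.00·(9.900 − 0.57)/(0.57 − 0.04000) = 897.8 L/s.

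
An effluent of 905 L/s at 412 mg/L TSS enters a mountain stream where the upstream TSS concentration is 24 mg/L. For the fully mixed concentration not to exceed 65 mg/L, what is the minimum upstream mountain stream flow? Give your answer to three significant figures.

Set C_mix = 65: (Q·24.00 + 905.0·412.0) / (Q + 905.0) = 65
→ Q = 905.0·(412.0 − 65)/(65 − 24.00) = 7659 L/s.

7660 L/s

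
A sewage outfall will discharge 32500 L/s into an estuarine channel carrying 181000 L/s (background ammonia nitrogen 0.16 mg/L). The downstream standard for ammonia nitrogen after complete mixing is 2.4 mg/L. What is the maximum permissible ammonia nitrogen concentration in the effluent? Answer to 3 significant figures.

14.9 mg/L

At the limit, (Qr·Cr + Qe·Cₑ)/(Qr + Qe) = 2.4:
Cₑ = (213500·2.4 − 181000·0.1600) / 32500 = 14.88 mg/L.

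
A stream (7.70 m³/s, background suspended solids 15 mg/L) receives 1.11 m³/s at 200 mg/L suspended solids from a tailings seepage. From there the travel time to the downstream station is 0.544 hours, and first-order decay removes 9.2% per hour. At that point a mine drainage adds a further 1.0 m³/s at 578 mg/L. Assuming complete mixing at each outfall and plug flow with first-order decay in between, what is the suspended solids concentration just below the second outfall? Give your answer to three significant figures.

91.6 mg/L

Flow-weighted average: C = (7.700·15.00 + 1.110·200.0) / 8.810 = 337.5/8.810 = 38.31 mg/L; combined flow 8.810 m³/s.
9.2%/h lost → k = −ln(1 − 0.092) = 0.09651 h⁻¹.
Decay over the reach: 38.31·exp(−kt) = 38.31·0.9489 = 36.35 mg/L.
Second outfall: C = (8.810·36.35 + 1.000·578.0)/9.810 = 91.56 mg/L.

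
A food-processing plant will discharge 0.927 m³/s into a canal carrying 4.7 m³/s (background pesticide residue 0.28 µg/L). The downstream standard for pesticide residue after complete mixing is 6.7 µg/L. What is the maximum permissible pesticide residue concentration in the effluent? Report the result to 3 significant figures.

At the limit, (Qr·Cr + Qe·Cₑ)/(Qr + Qe) = 6.7:
Cₑ = (5.627·6.7 − 4.700·0.2800) / 0.9270 = 39.25 µg/L.

39.3 µg/L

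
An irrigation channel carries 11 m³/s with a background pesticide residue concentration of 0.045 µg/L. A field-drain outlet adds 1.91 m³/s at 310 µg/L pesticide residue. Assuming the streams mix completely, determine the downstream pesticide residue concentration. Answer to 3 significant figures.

45.9 µg/L

Conservation of mass: C = (11.00·0.04500 + 1.910·310.0) / 12.91 = 592.6/12.91 = 45.90 µg/L.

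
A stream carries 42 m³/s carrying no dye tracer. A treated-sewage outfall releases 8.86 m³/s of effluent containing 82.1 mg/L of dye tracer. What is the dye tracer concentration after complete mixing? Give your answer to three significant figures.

After mixing, C = (42.00·0 + 8.860·82.10) / 50.86 = 727.4/50.86 = 14.30 mg/L.

14.3 mg/L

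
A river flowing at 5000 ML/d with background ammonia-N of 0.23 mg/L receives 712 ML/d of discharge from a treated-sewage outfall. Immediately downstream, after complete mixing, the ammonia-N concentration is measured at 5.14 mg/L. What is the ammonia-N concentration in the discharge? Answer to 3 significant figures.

Mass balance: 5000·0.2300 + 712.0·Cₑ = 5712·5.140
→ Cₑ = (5712·5.140 − 5000·0.2300) / 712.0 = 39.62 mg/L.

39.6 mg/L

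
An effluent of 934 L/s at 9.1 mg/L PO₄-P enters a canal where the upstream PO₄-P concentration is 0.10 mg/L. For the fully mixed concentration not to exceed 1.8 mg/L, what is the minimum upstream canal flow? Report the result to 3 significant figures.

Set C_mix = 1.8: (Q·0.1000 + 934.0·9.100) / (Q + 934.0) = 1.8
→ Q = 934.0·(9.100 − 1.8)/(1.8 − 0.1000) = 4011 L/s.

4010 L/s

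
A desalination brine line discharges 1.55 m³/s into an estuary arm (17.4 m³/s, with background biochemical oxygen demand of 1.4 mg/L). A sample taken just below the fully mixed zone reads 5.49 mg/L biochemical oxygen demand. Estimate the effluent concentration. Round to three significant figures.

Mass balance: 17.40·1.400 + 1.550·Cₑ = 18.95·5.490
→ Cₑ = (18.95·5.490 − 17.40·1.400) / 1.550 = 51.40 mg/L.

51.4 mg/L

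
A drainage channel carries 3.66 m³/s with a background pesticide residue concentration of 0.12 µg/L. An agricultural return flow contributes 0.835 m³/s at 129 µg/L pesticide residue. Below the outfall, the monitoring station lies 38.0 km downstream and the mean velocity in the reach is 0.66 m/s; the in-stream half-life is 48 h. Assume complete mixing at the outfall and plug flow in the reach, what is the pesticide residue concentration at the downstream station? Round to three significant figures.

19.1 µg/L

After mixing, C = (3.660·0.1200 + 0.8350·129.0) / 4.495 = 108.2/4.495 = 24.06 µg/L.
Travel time t = 38.0·1000 / 0.66 = 57580 s = 15.99 h.
Half-life 48 h → k = ln 2 / 48 = 0.01444 h⁻¹ = 0.3466 d⁻¹.
Applying C = C₀e^(−kt): 24.06 × 0.7938 = 19.10 µg/L.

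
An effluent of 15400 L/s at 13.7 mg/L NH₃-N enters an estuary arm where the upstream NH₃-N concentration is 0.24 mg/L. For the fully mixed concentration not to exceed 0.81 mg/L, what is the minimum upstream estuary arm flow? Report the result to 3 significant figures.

348000 L/s

Set C_mix = 0.81: (Q·0.2400 + 15400·13.70) / (Q + 15400) = 0.81
→ Q = 15400·(13.70 − 0.81)/(0.81 − 0.2400) = 348300 L/s.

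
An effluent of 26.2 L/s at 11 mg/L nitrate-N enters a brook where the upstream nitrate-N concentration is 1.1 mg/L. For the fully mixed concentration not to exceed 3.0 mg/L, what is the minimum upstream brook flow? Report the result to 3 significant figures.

Set C_mix = 3.0: (Q·1.100 + 26.20·11.00) / (Q + 26.20) = 3.0
→ Q = 26.20·(11.00 − 3.0)/(3.0 − 1.100) = 110.3 L/s.

110 L/s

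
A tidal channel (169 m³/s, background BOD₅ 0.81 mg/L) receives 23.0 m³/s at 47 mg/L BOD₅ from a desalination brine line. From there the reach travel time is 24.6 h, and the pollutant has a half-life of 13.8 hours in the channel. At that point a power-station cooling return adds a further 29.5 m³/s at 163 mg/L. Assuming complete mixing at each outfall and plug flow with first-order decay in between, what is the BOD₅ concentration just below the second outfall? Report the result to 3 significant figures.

23.3 mg/L

After mixing, C = (169.0·0.8100 + 23.00·47.00) / 192.0 = 1218/192.0 = 6.343 mg/L; combined flow 192.0 m³/s.
Half-life 13.8 h → k = ln 2 / 13.8 = 0.05023 h⁻¹ = 1.205 d⁻¹.
After decay, C = 6.343 × e^(−kt) = 6.343 × 0.2907 = 1.844 mg/L.
Second outfall: C = (192.0·1.844 + 29.50·163.0)/221.5 = 23.31 mg/L.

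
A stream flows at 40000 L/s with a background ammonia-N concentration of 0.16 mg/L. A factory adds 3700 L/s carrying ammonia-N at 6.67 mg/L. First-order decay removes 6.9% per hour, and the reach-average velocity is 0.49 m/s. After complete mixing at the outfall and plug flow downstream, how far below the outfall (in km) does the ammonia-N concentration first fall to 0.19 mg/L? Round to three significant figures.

Conservation of mass: C = (40000·0.1600 + 3700·6.670) / 43700 = 31080/43700 = 0.7112 mg/L.
6.9%/h lost → k = −ln(1 − 0.069) = 0.07150 h⁻¹.
Set 0.7112·exp(−k·t) = 0.19 → t = ln(0.7112/0.19)/k = 66460 s = 18.46 h.
Distance = v·t = 0.49·66460 = 32570 m = 32.57 km.

32.6 km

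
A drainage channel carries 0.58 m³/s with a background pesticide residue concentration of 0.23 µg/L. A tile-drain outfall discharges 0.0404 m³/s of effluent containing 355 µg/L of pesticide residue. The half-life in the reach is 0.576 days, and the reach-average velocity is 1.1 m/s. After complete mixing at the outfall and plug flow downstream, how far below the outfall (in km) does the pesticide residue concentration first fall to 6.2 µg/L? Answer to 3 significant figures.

After mixing, C = (0.5800·0.2300 + 0.04040·355.0) / 0.6204 = 14.48/0.6204 = 23.33 µg/L.
Half-life 0.576 d → k = ln 2 / 0.576 = 1.203 d⁻¹.
Set 23.33·exp(−k·t) = 6.2 → t = ln(23.33/6.2)/k = 95150 s = 26.43 h.
Distance = v·t = 1.1·95150 = 104700 m = 104.7 km.

105 km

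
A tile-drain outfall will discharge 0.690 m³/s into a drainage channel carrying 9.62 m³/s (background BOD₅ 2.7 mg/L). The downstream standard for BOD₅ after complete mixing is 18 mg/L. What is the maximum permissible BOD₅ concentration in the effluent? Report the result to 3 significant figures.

231 mg/L

At the limit, (Qr·Cr + Qe·Cₑ)/(Qr + Qe) = 18:
Cₑ = (10.31·18 − 9.620·2.700) / 0.6900 = 231.3 mg/L.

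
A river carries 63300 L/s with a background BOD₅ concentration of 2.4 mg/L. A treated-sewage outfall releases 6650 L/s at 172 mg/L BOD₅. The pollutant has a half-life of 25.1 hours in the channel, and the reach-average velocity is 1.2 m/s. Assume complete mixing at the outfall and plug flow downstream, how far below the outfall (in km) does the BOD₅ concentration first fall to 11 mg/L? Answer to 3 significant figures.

81.5 km

Mixed concentration C = ΣQC/ΣQ = (63300·2.400 + 6650·172.0) / 69950 = 1296000/69950 = 18.52 mg/L.
Half-life 25.1 h → k = ln 2 / 25.1 = 0.02762 h⁻¹ = 0.6628 d⁻¹.
Set 18.52·exp(−k·t) = 11 → t = ln(18.52/11)/k = 67940 s = 18.87 h.
Distance = v·t = 1.2·67940 = 81530 m = 81.53 km.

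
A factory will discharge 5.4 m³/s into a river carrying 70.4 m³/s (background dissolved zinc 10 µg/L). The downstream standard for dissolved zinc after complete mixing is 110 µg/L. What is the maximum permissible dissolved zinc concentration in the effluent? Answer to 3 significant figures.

At the limit, (Qr·Cr + Qe·Cₑ)/(Qr + Qe) = 110:
Cₑ = (75.80·110 − 70.40·10.00) / 5.400 = 1414 µg/L.

1410 µg/L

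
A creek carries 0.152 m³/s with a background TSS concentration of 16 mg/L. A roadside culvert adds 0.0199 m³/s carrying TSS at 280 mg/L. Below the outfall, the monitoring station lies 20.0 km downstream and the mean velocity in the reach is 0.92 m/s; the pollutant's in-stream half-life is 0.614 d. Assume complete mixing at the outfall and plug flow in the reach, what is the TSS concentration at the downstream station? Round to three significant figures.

After mixing, C = (0.1520·16.00 + 0.01990·280.0) / 0.1719 = 8.004/0.1719 = 46.56 mg/L.
Travel time t = 20.0·1000 / 0.92 = 21740 s = 6.039 h.
Half-life 0.614 d → k = ln 2 / 0.614 = 1.129 d⁻¹.
First-order decay: C = 46.56·exp(−k·t) = 46.56·0.7527 = 35.05 mg/L.

35.0 mg/L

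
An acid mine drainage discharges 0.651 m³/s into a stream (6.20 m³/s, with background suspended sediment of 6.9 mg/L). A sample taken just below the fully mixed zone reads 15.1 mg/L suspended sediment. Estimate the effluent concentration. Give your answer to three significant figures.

Mass balance: 6.200·6.900 + 0.6510·Cₑ = 6.851·15.10
→ Cₑ = (6.851·15.10 − 6.200·6.900) / 0.6510 = 93.20 mg/L.

93.2 mg/L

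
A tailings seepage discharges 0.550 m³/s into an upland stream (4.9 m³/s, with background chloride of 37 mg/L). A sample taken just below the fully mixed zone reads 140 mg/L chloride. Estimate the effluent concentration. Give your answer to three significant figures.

Mass balance: 4.900·37.00 + 0.5500·Cₑ = 5.450·140.0
→ Cₑ = (5.450·140.0 − 4.900·37.00) / 0.5500 = 1058 mg/L.

1060 mg/L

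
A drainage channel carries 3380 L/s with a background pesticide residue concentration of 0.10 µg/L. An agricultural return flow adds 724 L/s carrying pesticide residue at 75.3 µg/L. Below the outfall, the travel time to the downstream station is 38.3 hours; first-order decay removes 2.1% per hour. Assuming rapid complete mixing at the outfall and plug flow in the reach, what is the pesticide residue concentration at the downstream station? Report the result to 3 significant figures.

5.93 µg/L

Mass balance: C = (3380·0.1000 + 724.0·75.30) / 4104 = 54860/4104 = 13.37 µg/L.
2.1%/h lost → k = −ln(1 − 0.021) = 0.02122 h⁻¹.
Applying C = C₀e^(−kt): 13.37 × 0.4436 = 5.929 µg/L.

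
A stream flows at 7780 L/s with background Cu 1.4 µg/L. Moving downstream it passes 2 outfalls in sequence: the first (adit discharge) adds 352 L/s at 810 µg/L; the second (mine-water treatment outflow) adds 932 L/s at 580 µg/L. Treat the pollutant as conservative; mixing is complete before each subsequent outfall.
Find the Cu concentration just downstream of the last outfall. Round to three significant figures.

Below outfall 1: Q → 8132 L/s, C = (7780·1.400 + 352.0·810.0)/8132 = 36.40 µg/L.
Below outfall 2: Q → 9064 L/s, C = (8132·36.40 + 932.0·580.0)/9064 = 92.30 µg/L.

92.3 µg/L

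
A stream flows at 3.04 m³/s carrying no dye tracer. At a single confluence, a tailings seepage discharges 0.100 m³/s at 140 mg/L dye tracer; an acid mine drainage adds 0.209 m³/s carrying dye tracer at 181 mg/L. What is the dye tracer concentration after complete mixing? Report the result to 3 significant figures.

15.5 mg/L

Mass balance: C = (3.040·0 + 0.1000·140.0 + 0.2090·181.0) / 3.349 = 51.83/3.349 = 15.48 mg/L.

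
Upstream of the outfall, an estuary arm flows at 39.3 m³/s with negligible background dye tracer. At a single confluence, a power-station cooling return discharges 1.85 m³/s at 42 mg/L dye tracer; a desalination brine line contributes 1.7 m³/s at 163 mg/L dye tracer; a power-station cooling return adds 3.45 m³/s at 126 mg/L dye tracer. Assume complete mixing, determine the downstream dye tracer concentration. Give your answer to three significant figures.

17.1 mg/L

Flow-weighted average: C = (39.30·0 + 1.850·42.00 + 1.700·163.0 + 3.450·126.0) / 46.30 = 789.5/46.30 = 17.05 mg/L.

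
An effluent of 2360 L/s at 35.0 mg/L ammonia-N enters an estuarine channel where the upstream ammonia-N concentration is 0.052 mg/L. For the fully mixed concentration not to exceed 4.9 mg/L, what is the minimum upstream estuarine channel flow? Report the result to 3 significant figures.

14700 L/s

Set C_mix = 4.9: (Q·0.05200 + 2360·35.00) / (Q + 2360) = 4.9
→ Q = 2360·(35.00 − 4.9)/(4.9 − 0.05200) = 14650 L/s.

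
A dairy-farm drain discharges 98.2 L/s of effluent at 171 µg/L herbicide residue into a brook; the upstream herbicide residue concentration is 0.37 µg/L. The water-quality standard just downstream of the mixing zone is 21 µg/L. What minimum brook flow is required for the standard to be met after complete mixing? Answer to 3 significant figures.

Set C_mix = 21: (Q·0.3700 + 98.20·171.0) / (Q + 98.20) = 21
→ Q = 98.20·(171.0 − 21)/(21 − 0.3700) = 714.0 L/s.

714 L/s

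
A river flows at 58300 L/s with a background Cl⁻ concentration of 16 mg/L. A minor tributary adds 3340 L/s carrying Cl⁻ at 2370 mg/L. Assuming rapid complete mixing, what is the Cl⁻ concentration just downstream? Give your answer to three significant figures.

Conservation of mass: C = (58300·16.00 + 3340·2370) / 61640 = 8849000/61640 = 143.6 mg/L.

144 mg/L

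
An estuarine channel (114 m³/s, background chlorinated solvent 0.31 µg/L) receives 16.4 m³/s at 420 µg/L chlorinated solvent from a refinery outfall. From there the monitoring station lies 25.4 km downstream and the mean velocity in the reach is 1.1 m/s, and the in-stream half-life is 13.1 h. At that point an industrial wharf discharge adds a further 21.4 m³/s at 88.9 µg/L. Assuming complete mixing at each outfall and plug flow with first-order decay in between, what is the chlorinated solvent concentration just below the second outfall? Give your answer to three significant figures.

45.0 µg/L

Mass balance: C = (114.0·0.3100 + 16.40·420.0) / 130.4 = 6923/130.4 = 53.09 µg/L; combined flow 130.4 m³/s.
Travel time t = 25.4·1000 / 1.1 = 23090 s = 6.414 h.
Half-life 13.1 h → k = ln 2 / 13.1 = 0.05291 h⁻¹ = 1.270 d⁻¹.
Decay over the reach: 53.09·exp(−kt) = 53.09·0.7122 = 37.81 µg/L.
Second outfall: C = (130.4·37.81 + 21.40·88.90)/151.8 = 45.02 µg/L.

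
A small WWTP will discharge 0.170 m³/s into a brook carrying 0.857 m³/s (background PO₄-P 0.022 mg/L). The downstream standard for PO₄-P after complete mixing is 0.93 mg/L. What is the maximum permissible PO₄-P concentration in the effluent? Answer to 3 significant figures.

5.51 mg/L

At the limit, (Qr·Cr + Qe·Cₑ)/(Qr + Qe) = 0.93:
Cₑ = (1.027·0.93 − 0.8570·0.02200) / 0.1700 = 5.507 mg/L.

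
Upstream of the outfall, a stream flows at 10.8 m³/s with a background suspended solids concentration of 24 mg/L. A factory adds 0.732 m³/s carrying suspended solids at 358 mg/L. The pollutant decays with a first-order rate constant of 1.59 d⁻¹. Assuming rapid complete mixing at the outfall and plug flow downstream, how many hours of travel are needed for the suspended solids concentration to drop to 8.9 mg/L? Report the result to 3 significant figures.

Conservation of mass: C = (10.80·24.00 + 0.7320·358.0) / 11.53 = 521.3/11.53 = 45.20 mg/L.
45.20·exp(−k·t) = 8.9 → t = ln(45.20/8.9)/k = 88310 s = 24.53 h.

24.5 h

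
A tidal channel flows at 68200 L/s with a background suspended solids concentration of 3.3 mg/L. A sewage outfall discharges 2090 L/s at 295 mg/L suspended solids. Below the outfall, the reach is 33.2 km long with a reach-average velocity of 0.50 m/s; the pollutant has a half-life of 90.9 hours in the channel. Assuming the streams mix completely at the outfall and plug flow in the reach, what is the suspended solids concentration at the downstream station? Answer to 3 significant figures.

Mass balance: C = (68200·3.300 + 2090·295.0) / 70290 = 841600/70290 = 11.97 mg/L.
Travel time t = 33.2·1000 / 0.50 = 66400 s = 18.44 h.
Half-life 90.9 h → k = ln 2 / 90.9 = 0.007625 h⁻¹ = 0.1830 d⁻¹.
After decay, C = 11.97 × e^(−kt) = 11.97 × 0.8688 = 10.40 mg/L.

10.4 mg/L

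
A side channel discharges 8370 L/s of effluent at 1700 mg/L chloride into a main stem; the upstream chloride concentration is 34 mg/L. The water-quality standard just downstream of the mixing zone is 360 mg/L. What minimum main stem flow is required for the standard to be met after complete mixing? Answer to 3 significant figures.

34400 L/s

Set C_mix = 360: (Q·34.00 + 8370·1700) / (Q + 8370) = 360
→ Q = 8370·(1700 − 360)/(360 − 34.00) = 34400 L/s.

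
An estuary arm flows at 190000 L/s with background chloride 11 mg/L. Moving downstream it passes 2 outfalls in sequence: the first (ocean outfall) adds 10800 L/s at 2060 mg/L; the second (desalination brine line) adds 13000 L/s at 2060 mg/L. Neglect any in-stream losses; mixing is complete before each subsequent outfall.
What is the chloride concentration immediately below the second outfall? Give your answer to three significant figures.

239 mg/L

Outfall 1: combined Q = 200800 L/s; C = (190000·11.00 + 10800·2060)/200800 = 121.2 mg/L.
Outfall 2: combined Q = 213800 L/s; C = (200800·121.2 + 13000·2060)/213800 = 239.1 mg/L.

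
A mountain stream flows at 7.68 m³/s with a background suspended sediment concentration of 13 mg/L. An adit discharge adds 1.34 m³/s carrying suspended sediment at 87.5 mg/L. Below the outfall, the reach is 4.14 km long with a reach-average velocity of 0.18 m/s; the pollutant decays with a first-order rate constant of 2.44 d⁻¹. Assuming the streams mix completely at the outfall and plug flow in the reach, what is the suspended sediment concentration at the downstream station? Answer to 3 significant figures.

12.6 mg/L

Mass balance: C = (7.680·13.00 + 1.340·87.50) / 9.020 = 217.1/9.020 = 24.07 mg/L.
Travel time t = 4.14·1000 / 0.18 = 23000 s = 6.389 h.
After decay, C = 24.07 × e^(−kt) = 24.07 × 0.5223 = 12.57 mg/L.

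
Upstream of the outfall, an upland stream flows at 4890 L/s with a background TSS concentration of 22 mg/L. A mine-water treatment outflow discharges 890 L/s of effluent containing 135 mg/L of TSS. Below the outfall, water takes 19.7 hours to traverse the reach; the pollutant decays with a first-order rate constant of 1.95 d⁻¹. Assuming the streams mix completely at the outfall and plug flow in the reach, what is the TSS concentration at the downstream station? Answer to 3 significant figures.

7.95 mg/L

Mass balance: C = (4890·22.00 + 890.0·135.0) / 5780 = 227700/5780 = 39.40 mg/L.
Applying C = C₀e^(−kt): 39.40 × 0.2018 = 7.950 mg/L.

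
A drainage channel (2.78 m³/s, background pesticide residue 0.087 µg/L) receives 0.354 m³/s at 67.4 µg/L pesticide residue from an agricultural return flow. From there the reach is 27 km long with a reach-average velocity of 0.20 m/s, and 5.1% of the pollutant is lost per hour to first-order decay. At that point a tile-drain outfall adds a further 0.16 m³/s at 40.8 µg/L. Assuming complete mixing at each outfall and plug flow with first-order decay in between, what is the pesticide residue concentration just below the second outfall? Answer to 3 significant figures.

After mixing, C = (2.780·0.08700 + 0.3540·67.40) / 3.134 = 24.10/3.134 = 7.690 µg/L; combined flow 3.134 m³/s.
Travel time t = 27·1000 / 0.20 = 135000 s = 37.50 h.
5.1%/h lost → k = −ln(1 − 0.051) = 0.05235 h⁻¹.
After decay, C = 7.690 × e^(−kt) = 7.690 × 0.1404 = 1.080 µg/L.
Second outfall: C = (3.134·1.080 + 0.1600·40.80)/3.294 = 3.009 µg/L.

3.01 µg/L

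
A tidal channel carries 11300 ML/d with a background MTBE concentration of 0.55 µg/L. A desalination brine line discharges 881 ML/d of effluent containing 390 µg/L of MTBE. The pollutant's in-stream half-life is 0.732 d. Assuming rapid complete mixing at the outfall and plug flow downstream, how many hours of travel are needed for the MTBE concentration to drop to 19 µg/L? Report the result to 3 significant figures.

10.5 h

Flow-weighted average: C = (11300·0.5500 + 881.0·390.0) / 12180 = 349800/12180 = 28.72 µg/L.
Half-life 0.732 d → k = ln 2 / 0.732 = 0.9469 d⁻¹.
28.72·exp(−k·t) = 19 → t = ln(28.72/19)/k = 37690 s = 10.47 h.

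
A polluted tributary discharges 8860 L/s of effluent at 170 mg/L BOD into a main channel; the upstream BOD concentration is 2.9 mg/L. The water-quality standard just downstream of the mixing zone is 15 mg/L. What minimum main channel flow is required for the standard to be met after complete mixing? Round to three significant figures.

Set C_mix = 15: (Q·2.900 + 8860·170.0) / (Q + 8860) = 15
→ Q = 8860·(170.0 − 15)/(15 − 2.900) = 113500 L/s.

113000 L/s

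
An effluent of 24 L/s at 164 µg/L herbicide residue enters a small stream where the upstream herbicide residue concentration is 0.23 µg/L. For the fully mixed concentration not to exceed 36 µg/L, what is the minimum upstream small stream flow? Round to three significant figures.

Set C_mix = 36: (Q·0.2300 + 24.00·164.0) / (Q + 24.00) = 36
→ Q = 24.00·(164.0 − 36)/(36 − 0.2300) = 85.88 L/s.

85.9 L/s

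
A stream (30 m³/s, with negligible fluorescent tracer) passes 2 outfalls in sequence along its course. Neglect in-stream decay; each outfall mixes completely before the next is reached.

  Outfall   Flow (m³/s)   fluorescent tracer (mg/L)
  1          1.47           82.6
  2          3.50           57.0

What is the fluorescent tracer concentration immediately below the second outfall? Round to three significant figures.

9.18 mg/L

After outfall 1: Q = 30.00 + 1.470 = 31.47 m³/s; C = (30.00·0 + 1.470·82.60)/31.47 = 3.858 mg/L.
After outfall 2: Q = 31.47 + 3.500 = 34.97 m³/s; C = (31.47·3.858 + 3.500·57.00)/34.97 = 9.177 mg/L.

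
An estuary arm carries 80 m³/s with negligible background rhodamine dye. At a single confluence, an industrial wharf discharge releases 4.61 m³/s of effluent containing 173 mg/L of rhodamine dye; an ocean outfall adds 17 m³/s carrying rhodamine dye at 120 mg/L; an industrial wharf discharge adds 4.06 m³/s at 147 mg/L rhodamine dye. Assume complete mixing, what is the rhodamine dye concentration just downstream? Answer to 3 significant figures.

After mixing, C = (80.00·0 + 4.610·173.0 + 17.00·120.0 + 4.060·147.0) / 105.7 = 3434/105.7 = 32.50 mg/L.

32.5 mg/L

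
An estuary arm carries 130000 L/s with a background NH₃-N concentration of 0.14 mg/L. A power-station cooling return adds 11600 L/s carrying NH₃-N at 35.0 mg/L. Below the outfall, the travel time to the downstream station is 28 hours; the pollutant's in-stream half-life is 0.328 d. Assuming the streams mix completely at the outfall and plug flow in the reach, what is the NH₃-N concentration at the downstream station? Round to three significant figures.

0.255 mg/L

Mixed concentration C = ΣQC/ΣQ = (130000·0.1400 + 11600·35.00) / 141600 = 424200/141600 = 2.996 mg/L.
Half-life 0.328 d → k = ln 2 / 0.328 = 2.113 d⁻¹.
Applying C = C₀e^(−kt): 2.996 × 0.08497 = 0.2545 mg/L.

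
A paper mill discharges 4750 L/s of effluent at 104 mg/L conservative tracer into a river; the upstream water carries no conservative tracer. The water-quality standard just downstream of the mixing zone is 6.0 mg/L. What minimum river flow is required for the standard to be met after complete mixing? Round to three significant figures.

Set C_mix = 6.0: (Q·0 + 4750·104.0) / (Q + 4750) = 6.0
→ Q = 4750·(104.0 − 6.0)/(6.0 − 0) = 77580 L/s.

77600 L/s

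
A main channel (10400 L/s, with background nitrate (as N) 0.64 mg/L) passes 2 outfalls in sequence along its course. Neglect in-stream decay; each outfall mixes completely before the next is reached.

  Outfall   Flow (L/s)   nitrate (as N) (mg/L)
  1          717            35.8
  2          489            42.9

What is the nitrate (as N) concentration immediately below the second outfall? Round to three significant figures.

4.59 mg/L

Below outfall 1: Q → 11120 L/s, C = (10400·0.6400 + 717.0·35.80)/11120 = 2.908 mg/L.
Below outfall 2: Q → 11610 L/s, C = (11120·2.908 + 489.0·42.90)/11610 = 4.593 mg/L.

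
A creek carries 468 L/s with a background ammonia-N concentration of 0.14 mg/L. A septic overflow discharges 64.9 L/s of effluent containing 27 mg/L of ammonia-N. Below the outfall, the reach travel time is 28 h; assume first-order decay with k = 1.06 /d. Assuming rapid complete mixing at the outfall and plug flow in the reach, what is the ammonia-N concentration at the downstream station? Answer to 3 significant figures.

0.990 mg/L

After mixing, C = (468.0·0.1400 + 64.90·27.00) / 532.9 = 1818/532.9 = 3.411 mg/L.
Applying C = C₀e^(−kt): 3.411 × 0.2904 = 0.9904 mg/L.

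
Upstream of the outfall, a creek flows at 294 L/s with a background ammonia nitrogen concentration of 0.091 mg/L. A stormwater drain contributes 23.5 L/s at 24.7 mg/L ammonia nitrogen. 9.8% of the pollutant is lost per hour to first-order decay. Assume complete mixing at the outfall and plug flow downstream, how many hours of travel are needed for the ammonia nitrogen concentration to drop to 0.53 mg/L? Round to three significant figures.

12.4 h

Mixed concentration C = ΣQC/ΣQ = (294.0·0.09100 + 23.50·24.70) / 317.5 = 607.2/317.5 = 1.912 mg/L.
9.8%/h lost → k = −ln(1 − 0.098) = 0.1031 h⁻¹.
1.912·exp(−k·t) = 0.53 → t = ln(1.912/0.53)/k = 44790 s = 12.44 h.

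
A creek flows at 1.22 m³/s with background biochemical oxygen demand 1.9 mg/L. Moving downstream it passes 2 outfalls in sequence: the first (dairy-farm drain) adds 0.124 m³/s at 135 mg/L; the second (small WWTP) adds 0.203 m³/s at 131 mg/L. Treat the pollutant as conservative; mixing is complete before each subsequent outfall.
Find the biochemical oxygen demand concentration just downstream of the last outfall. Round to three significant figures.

Outfall 1: combined Q = 1.344 m³/s; C = (1.220·1.900 + 0.1240·135.0)/1.344 = 14.18 mg/L.
Outfall 2: combined Q = 1.547 m³/s; C = (1.344·14.18 + 0.2030·131.0)/1.547 = 29.51 mg/L.

29.5 mg/L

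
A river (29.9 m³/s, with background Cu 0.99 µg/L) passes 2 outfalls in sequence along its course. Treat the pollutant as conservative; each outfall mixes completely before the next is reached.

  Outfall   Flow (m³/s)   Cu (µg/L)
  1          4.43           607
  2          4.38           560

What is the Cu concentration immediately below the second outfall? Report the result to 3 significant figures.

After outfall 1: Q = 29.90 + 4.430 = 34.33 m³/s; C = (29.90·0.9900 + 4.430·607.0)/34.33 = 79.19 µg/L.
After outfall 2: Q = 34.33 + 4.380 = 38.71 m³/s; C = (34.33·79.19 + 4.380·560.0)/38.71 = 133.6 µg/L.

134 µg/L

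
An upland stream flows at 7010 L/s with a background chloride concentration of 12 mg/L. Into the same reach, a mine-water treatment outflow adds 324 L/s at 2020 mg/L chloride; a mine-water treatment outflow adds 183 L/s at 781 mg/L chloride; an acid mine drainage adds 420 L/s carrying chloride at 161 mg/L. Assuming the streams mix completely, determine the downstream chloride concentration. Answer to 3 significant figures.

Flow-weighted average: C = (7010·12.00 + 324.0·2020 + 183.0·781.0 + 420.0·161.0) / 7937 = 949100/7937 = 119.6 mg/L.

120 mg/L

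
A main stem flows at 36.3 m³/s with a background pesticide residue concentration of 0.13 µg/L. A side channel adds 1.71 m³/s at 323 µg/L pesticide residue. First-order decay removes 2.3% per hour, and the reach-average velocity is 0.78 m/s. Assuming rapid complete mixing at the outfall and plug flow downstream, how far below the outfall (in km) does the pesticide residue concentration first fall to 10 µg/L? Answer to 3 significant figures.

46.1 km

After mixing, C = (36.30·0.1300 + 1.710·323.0) / 38.01 = 557.0/38.01 = 14.66 µg/L.
2.3%/h lost → k = −ln(1 − 0.023) = 0.02327 h⁻¹.
Set 14.66·exp(−k·t) = 10 → t = ln(14.66/10)/k = 59130 s = 16.43 h.
Distance = v·t = 0.78·59130 = 46130 m = 46.13 km.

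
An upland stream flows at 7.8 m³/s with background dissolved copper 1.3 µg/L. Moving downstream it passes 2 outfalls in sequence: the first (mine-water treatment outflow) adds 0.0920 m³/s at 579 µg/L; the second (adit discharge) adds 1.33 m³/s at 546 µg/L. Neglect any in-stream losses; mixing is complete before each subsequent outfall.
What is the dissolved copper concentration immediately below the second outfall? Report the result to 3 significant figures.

Outfall 1: combined Q = 7.892 m³/s; C = (7.800·1.300 + 0.09200·579.0)/7.892 = 8.034 µg/L.
Outfall 2: combined Q = 9.222 m³/s; C = (7.892·8.034 + 1.330·546.0)/9.222 = 85.62 µg/L.

85.6 µg/L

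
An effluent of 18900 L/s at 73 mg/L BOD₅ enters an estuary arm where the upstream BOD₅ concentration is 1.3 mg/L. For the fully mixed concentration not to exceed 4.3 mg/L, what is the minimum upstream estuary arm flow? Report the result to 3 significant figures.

433000 L/s

Set C_mix = 4.3: (Q·1.300 + 18900·73.00) / (Q + 18900) = 4.3
→ Q = 18900·(73.00 − 4.3)/(4.3 − 1.300) = 432800 L/s.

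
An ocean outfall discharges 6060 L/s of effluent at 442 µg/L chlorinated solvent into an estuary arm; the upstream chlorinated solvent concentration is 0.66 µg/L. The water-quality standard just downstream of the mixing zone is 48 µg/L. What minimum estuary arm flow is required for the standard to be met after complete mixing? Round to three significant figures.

50400 L/s

Set C_mix = 48: (Q·0.6600 + 6060·442.0) / (Q + 6060) = 48
→ Q = 6060·(442.0 − 48)/(48 − 0.6600) = 50440 L/s.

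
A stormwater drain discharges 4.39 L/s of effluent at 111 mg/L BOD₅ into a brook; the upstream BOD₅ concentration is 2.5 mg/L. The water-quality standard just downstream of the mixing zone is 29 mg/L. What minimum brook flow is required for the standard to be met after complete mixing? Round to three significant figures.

Set C_mix = 29: (Q·2.500 + 4.390·111.0) / (Q + 4.390) = 29
→ Q = 4.390·(111.0 − 29)/(29 − 2.500) = 13.58 L/s.

13.6 L/s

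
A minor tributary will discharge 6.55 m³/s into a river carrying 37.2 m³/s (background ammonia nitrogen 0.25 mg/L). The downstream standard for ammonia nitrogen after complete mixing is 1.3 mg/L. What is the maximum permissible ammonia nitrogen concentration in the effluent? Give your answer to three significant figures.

7.26 mg/L

At the limit, (Qr·Cr + Qe·Cₑ)/(Qr + Qe) = 1.3:
Cₑ = (43.75·1.3 − 37.20·0.2500) / 6.550 = 7.263 mg/L.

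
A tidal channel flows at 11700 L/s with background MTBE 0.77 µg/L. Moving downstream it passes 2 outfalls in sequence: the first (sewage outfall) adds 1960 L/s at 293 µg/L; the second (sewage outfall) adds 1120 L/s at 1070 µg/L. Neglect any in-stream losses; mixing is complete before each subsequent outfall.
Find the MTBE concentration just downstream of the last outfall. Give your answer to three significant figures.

After outfall 1: Q = 11700 + 1960 = 13660 L/s; C = (11700·0.7700 + 1960·293.0)/13660 = 42.70 µg/L.
After outfall 2: Q = 13660 + 1120 = 14780 L/s; C = (13660·42.70 + 1120·1070)/14780 = 120.5 µg/L.

121 µg/L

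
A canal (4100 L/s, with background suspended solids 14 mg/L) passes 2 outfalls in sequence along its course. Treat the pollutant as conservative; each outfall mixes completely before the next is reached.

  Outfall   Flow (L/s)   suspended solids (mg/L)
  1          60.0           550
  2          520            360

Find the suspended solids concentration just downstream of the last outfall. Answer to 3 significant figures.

After outfall 1: Q = 4100 + 60.00 = 4160 L/s; C = (4100·14.00 + 60.00·550.0)/4160 = 21.73 mg/L.
After outfall 2: Q = 4160 + 520.0 = 4680 L/s; C = (4160·21.73 + 520.0·360.0)/4680 = 59.32 mg/L.

59.3 mg/L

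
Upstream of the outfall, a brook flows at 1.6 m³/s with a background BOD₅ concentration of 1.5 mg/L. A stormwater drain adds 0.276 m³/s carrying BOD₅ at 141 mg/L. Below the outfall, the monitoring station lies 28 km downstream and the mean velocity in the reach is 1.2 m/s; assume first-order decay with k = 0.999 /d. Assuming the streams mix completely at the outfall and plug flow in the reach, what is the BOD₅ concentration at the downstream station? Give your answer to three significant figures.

Mass balance: C = (1.600·1.500 + 0.2760·141.0) / 1.876 = 41.32/1.876 = 22.02 mg/L.
Travel time t = 28·1000 / 1.2 = 23330 s = 6.481 h.
After decay, C = 22.02 × e^(−kt) = 22.02 × 0.7635 = 16.82 mg/L.

16.8 mg/L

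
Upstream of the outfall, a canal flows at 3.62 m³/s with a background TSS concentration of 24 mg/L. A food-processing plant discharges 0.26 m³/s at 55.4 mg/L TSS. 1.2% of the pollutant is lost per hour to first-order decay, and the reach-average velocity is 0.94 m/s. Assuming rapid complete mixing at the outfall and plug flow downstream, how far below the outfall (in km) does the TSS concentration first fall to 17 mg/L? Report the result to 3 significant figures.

After mixing, C = (3.620·24.00 + 0.2600·55.40) / 3.880 = 101.3/3.880 = 26.10 mg/L.
1.2%/h lost → k = −ln(1 − 0.012) = 0.01207 h⁻¹.
Set 26.10·exp(−k·t) = 17 → t = ln(26.10/17)/k = 127900 s = 35.53 h.
Distance = v·t = 0.94·127900 = 120200 m = 120.2 km.

120 km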